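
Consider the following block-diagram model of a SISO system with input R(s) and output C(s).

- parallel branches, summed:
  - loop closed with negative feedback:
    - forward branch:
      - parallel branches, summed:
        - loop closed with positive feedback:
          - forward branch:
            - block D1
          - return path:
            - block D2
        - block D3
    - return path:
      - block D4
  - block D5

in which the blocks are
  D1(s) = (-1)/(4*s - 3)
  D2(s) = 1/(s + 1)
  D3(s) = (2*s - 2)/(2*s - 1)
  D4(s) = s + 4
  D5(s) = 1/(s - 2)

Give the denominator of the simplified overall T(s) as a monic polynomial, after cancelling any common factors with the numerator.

[1] collapse the loop (D1 forward, D2 return) -> (-s - 1)/(4*s^2 + s - 2)
[2] combine [D1/(1-D1*D2)], D3 in parallel -> (8*s^3 - 8*s^2 - 7*s + 5)/(8*s^3 - 2*s^2 - 5*s + 2)
[3] feedback reduction of ([D1/(1-D1*D2)]+D3), D4 -> (8*s^3 - 8*s^2 - 7*s + 5)/(8*s^4 + 32*s^3 - 41*s^2 - 28*s + 22)
[4] combine [([D1/(1-D1*D2)]+D3)/(1+([D1/(1-D1*D2)]+D3)*D4)], D5 in parallel -> (16*s^4 + 8*s^3 - 32*s^2 - 9*s + 12)/(8*s^5 + 16*s^4 - 105*s^3 + 54*s^2 + 78*s - 44)
No further cancellation is possible in the step-4 result, so that is T(s). Its denominator becomes monic after dividing by the leading coefficient 8.

Final answer: s^5 + 2*s^4 - 105*s^3/8 + 27*s^2/4 + 39*s/4 - 11/2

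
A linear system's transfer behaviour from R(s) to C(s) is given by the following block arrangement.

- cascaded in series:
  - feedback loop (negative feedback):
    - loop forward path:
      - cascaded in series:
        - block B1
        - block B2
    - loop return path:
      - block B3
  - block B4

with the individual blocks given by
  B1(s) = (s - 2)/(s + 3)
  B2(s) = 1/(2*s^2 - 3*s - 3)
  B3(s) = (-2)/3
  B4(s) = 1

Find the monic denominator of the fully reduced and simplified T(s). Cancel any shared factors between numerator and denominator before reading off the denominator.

Step 1: series reduction of B1, B2 gives (s - 2)/(2*s^3 + 3*s^2 - 12*s - 9)
Step 2: reduce the feedback loop with forward (B1*B2) and return B3 gives (3*s - 6)/(6*s^3 + 9*s^2 - 38*s - 23)
Step 3: reduce the series chain [(B1*B2)/(1+(B1*B2)*B3)], B4 gives (3*s - 6)/(6*s^3 + 9*s^2 - 38*s - 23)
That last expression is T(s), already simplified. Scaling its denominator by 1/6 (the reciprocal of the leading coefficient) yields the monic denominator.

Hence the answer: s^3 + 3*s^2/2 - 19*s/3 - 23/6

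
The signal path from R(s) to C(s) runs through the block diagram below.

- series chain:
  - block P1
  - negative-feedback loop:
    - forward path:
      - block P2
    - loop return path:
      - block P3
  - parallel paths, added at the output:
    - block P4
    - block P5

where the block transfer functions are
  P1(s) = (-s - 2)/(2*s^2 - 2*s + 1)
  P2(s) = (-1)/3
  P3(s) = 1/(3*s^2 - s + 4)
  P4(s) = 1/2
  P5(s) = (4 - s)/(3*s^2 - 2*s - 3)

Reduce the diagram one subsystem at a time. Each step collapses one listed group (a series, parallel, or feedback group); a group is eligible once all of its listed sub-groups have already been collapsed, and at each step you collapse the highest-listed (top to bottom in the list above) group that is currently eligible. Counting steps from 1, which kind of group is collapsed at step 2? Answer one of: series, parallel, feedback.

The answer is parallel.

Reasoning:
Step 1: reduce the feedback loop with forward P2 and return P3
Step 2: parallel reduction of P4, P5
Step 3: cascade P1, [P2/(1+P2*P3)], (P4+P5)
At step 2 the group reduced is parallel.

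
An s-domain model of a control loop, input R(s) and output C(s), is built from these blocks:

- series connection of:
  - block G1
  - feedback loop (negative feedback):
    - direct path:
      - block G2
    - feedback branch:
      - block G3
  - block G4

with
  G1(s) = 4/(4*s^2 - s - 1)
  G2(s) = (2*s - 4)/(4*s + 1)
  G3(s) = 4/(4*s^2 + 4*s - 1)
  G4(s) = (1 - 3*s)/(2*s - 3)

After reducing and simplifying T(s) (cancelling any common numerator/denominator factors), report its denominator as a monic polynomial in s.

Step 1 - close the feedback loop around G2, G3 gives (8*s^3 - 8*s^2 - 18*s + 4)/(16*s^3 + 20*s^2 + 8*s - 17)
Step 2 - reduce the series chain G1, [G2/(1+G2*G3)], G4 gives (-96*s^4 + 128*s^3 + 184*s^2 - 120*s + 16)/(128*s^6 - 64*s^5 - 200*s^4 - 180*s^3 + 306*s^2 + 7*s - 51)
Step 2 gives the fully reduced T(s), with no common factor left to cancel. The denominator's leading coefficient is 128, so divide each of its coefficients by 128 to get the monic form.

Final answer: s^6 - s^5/2 - 25*s^4/16 - 45*s^3/32 + 153*s^2/64 + 7*s/128 - 51/128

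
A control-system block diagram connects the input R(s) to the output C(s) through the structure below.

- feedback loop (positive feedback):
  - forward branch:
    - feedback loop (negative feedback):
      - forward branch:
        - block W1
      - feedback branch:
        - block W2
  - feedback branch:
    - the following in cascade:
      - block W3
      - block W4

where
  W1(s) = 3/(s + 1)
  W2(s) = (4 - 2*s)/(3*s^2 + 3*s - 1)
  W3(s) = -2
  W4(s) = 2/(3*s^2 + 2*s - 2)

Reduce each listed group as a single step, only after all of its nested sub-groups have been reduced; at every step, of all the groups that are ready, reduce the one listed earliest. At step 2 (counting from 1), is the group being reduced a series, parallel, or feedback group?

Step 1. reduce the feedback loop with forward W1 and return W2
Step 2. multiply W3, W4 (series)
Step 3. close the feedback loop around [W1/(1+W1*W2)], (W3*W4)
The group at step 2 is a series group.

Hence the answer: series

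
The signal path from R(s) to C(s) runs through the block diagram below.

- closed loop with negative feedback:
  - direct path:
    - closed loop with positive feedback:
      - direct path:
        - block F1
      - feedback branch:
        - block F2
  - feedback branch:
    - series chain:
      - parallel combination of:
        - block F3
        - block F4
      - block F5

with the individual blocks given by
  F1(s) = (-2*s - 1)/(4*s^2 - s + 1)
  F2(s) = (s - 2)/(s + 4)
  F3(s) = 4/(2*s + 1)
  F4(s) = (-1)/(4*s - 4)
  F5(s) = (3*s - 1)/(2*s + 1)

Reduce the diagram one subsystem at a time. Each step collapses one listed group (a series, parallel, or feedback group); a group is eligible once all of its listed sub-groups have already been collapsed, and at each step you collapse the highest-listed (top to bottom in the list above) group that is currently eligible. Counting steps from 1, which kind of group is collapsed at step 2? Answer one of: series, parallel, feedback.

Reducing step by step:

[1] reduce the feedback loop with forward F1 and return F2
[2] combine F3, F4 in parallel
[3] cascade (F3+F4), F5
[4] feedback reduction of [F1/(1-F1*F2)], ((F3+F4)*F5)
The group at step 2 is a parallel group.

Answer: parallel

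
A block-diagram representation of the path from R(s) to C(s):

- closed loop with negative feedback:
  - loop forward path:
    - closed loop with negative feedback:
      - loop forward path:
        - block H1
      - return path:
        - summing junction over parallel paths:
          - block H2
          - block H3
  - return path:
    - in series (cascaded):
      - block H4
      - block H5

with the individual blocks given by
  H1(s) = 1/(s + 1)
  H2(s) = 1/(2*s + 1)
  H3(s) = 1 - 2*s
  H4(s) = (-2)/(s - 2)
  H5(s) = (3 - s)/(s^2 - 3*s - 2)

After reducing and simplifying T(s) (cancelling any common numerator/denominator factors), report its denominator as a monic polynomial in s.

First reduce the diagram to T(s).

Step 1. add H2, H3 (parallel) = (2 - 4*s^2)/(2*s + 1)
Step 2. collapse the loop (H1 forward, (H2+H3) return) = (-2*s - 1)/(2*s^2 - 3*s - 3)
Step 3. reduce the series chain H4, H5 = (2*s - 6)/(s^3 - 5*s^2 + 4*s + 4)
Step 4. close the feedback loop around [H1/(1+H1*(H2+H3))], (H4*H5) = (-2*s^4 + 9*s^3 - 3*s^2 - 12*s - 4)/(2*s^5 - 13*s^4 + 20*s^3 + 7*s^2 - 14*s - 6)
T(s) is the step-4 result (common factors already cancelled). Leading coefficient of the denominator: 2. Divide through by 2 for the monic polynomial.

Answer: s^5 - 13*s^4/2 + 10*s^3 + 7*s^2/2 - 7*s - 3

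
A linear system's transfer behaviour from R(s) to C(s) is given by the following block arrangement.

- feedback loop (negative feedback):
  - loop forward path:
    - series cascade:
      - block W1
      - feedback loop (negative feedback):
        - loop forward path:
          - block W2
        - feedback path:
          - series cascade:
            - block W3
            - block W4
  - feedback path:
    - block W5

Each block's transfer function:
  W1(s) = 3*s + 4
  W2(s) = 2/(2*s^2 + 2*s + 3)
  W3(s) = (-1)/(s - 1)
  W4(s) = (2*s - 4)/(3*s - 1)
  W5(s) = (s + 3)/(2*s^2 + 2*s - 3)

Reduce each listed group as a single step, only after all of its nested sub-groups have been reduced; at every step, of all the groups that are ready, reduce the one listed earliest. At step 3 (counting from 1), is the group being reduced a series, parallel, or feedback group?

Reducing step by step:

Step 1. cascade W3, W4
Step 2. apply the feedback formula to W2, (W3*W4)
Step 3. reduce the series chain W1, [W2/(1+W2*(W3*W4))]
Step 4. apply the feedback formula to (W1*[W2/(1+W2*(W3*W4))]), W5
Step 3 collapses a series group.

Answer: series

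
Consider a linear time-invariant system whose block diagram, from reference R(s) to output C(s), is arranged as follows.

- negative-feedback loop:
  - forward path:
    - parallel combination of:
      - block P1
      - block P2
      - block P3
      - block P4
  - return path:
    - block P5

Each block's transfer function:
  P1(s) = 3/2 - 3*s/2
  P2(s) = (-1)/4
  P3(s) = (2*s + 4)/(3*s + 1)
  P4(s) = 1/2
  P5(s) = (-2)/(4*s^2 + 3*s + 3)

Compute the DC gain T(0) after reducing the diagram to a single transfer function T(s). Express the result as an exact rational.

First reduce the diagram to T(s).

Step 1. reduce the parallel group P1, P2, P3, P4; result (-18*s^2 + 23*s + 23)/(12*s + 4)
Step 2. close the feedback loop around (P1+P2+P3+P4), P5; result (-72*s^4 + 38*s^3 + 107*s^2 + 138*s + 69)/(48*s^3 + 88*s^2 + 2*s - 34)
That last expression is T(s); at s = 0 only the constant terms survive, so T(0) = 69/(-34) = -69/34.

Answer: -69/34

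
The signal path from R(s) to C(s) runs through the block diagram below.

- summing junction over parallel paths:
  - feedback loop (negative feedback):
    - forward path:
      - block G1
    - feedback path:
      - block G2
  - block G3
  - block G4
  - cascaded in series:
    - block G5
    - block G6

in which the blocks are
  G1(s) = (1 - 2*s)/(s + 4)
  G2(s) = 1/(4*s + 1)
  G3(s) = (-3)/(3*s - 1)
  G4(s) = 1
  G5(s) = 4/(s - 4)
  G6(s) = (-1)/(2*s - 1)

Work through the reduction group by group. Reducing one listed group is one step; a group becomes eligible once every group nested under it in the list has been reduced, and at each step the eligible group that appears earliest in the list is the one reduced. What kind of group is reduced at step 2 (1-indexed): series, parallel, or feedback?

Step 1 - apply the feedback formula to G1, G2
Step 2 - series reduction of G5, G6
Step 3 - sum the parallel branches [G1/(1+G1*G2)], G3, G4, (G5*G6)
At step 2 the group reduced is series.

Therefore the answer is series.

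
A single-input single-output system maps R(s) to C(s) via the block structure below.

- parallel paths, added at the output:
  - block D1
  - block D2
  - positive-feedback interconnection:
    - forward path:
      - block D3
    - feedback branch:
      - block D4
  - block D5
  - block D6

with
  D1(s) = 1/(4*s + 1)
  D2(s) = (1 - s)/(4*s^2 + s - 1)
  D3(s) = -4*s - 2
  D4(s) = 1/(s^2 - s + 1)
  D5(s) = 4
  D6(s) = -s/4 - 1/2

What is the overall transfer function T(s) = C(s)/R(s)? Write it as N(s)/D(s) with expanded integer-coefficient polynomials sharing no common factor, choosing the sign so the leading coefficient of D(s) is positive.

Step 1. collapse the loop (D3 forward, D4 return) -> (-4*s^3 + 2*s^2 - 2*s - 2)/(s^2 + 3*s + 3)
Step 2. combine D1, D2, [D3/(1-D3*D4)], D5, D6 in parallel, which is the overall transfer function T(s) = C(s)/R(s) in lowest terms

Therefore the answer is (-272*s^6 + 168*s^5 + 699*s^4 + 768*s^3 + 208*s^2 - 85*s - 34)/(64*s^5 + 224*s^4 + 276*s^3 + 56*s^2 - 48*s - 12).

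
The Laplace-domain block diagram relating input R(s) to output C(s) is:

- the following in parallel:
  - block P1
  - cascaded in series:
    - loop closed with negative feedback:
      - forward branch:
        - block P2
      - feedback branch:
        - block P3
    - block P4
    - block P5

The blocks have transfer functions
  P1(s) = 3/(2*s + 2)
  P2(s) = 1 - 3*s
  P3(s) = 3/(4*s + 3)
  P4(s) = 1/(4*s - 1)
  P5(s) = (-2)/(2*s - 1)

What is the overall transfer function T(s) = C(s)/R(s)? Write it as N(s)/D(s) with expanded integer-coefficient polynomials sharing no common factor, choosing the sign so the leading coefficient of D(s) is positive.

The answer is (72*s^3 - 302*s^2 + 115*s - 6)/(80*s^4 - 76*s^3 - 74*s^2 + 70*s - 12).

Reasoning:
(1) apply the feedback formula to P2, P3 gives (12*s^2 + 5*s - 3)/(5*s - 6)
(2) multiply [P2/(1+P2*P3)], P4, P5 (series) gives (-24*s^2 - 10*s + 6)/(40*s^3 - 78*s^2 + 41*s - 6)
(3) add P1, ([P2/(1+P2*P3)]*P4*P5) (parallel): this yields T(s), and no further normalization is needed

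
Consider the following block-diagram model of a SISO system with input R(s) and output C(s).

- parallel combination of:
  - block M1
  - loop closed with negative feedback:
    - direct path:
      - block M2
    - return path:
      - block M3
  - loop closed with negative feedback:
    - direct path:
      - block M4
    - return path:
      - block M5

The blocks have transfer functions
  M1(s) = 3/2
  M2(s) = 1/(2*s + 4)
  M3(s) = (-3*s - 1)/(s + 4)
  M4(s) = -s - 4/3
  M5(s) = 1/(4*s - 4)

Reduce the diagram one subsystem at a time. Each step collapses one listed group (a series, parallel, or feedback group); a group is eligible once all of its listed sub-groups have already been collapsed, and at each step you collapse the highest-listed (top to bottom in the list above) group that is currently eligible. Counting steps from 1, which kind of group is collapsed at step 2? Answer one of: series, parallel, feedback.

Step 1 - feedback reduction of M2, M3
Step 2 - feedback reduction of M4, M5
Step 3 - parallel reduction of M1, [M2/(1+M2*M3)], [M4/(1+M4*M5)]
Step 2: feedback.

Therefore the answer is feedback.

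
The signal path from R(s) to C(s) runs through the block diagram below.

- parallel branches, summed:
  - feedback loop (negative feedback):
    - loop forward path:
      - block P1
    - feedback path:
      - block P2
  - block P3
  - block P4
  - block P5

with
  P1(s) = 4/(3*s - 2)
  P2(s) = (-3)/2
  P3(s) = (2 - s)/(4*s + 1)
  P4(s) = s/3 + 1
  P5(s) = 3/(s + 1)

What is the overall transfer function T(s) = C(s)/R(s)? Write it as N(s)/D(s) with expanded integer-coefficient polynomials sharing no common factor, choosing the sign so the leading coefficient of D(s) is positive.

[1] reduce the feedback loop with forward P1 and return P2; result 4/(3*s - 8)
[2] parallel reduction of [P1/(1+P1*P2)], P3, P4, P5; the result is T(s) itself (integer coefficients, no common factor, positive leading denominator coefficient)

Therefore the answer is (12*s^4 + 10*s^3 + 101*s^2 - 326*s - 132)/(36*s^3 - 51*s^2 - 111*s - 24).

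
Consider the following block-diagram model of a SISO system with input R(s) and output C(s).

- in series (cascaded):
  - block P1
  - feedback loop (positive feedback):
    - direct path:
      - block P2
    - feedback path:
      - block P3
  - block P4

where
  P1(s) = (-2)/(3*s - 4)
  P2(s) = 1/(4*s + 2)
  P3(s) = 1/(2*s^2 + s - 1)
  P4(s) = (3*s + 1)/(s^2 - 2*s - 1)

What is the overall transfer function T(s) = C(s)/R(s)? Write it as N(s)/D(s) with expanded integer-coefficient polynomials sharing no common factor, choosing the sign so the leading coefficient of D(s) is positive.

The answer is (-12*s^3 - 10*s^2 + 4*s + 2)/(24*s^6 - 56*s^5 - 46*s^4 + 83*s^3 + 52*s^2 - 23*s - 12).

Reasoning:
Step 1 - reduce the feedback loop with forward P2 and return P3, giving (2*s^2 + s - 1)/(8*s^3 + 8*s^2 - 2*s - 3)
Step 2 - series reduction of P1, [P2/(1-P2*P3)], P4, which is the overall transfer function T(s) = C(s)/R(s) in lowest terms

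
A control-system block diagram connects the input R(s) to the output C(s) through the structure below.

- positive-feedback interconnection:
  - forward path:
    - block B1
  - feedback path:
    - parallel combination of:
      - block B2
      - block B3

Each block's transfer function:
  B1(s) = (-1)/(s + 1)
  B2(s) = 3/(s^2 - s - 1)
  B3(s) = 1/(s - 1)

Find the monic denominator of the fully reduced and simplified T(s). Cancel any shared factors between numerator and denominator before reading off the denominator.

1. add B2, B3 (parallel), giving (s^2 + 2*s - 4)/(s^3 - 2*s^2 + 1)
2. collapse the loop (B1 forward, (B2+B3) return), giving (-s^3 + 2*s^2 - 1)/(s^4 - s^3 - s^2 + 3*s - 3)
The result of step 2 is T(s) in lowest terms. Its denominator already has leading coefficient 1, so it is monic as it stands.

Hence the answer: s^4 - s^3 - s^2 + 3*s - 3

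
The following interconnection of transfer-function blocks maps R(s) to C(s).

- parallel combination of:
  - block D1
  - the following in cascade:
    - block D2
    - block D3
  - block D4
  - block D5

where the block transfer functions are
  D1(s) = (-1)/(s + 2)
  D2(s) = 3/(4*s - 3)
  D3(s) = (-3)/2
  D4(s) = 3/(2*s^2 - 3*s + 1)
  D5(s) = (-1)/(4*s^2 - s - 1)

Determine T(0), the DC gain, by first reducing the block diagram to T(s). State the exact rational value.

Reducing step by step:

Step 1. combine D2, D3 in series gives (-9)/(8*s - 6)
Step 2. reduce the parallel group D1, (D2*D3), D4, D5 gives (-136*s^5 + 222*s^4 + 183*s^3 - 246*s^2 - 47*s + 60)/(64*s^6 - 32*s^5 - 196*s^4 + 234*s^3 - 48*s^2 - 34*s + 12)
The step-2 result is T(s). Setting s = 0: T(0) = 60/12 = 5.

Answer: 5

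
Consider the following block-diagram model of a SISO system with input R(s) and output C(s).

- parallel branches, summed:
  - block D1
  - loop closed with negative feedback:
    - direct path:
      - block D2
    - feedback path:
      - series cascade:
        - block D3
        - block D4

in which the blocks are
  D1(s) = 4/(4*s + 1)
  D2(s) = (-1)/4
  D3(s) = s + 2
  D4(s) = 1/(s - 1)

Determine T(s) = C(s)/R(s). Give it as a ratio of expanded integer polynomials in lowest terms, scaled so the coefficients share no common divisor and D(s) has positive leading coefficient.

The answer is (-4*s^2 + 15*s - 23)/(12*s^2 - 21*s - 6).

Reasoning:
1. cascade D3, D4 = (s + 2)/(s - 1)
2. close the feedback loop around D2, (D3*D4) = (1 - s)/(3*s - 6)
3. parallel reduction of D1, [D2/(1+D2*(D3*D4))]; the result is T(s) itself (integer coefficients, no common factor, positive leading denominator coefficient)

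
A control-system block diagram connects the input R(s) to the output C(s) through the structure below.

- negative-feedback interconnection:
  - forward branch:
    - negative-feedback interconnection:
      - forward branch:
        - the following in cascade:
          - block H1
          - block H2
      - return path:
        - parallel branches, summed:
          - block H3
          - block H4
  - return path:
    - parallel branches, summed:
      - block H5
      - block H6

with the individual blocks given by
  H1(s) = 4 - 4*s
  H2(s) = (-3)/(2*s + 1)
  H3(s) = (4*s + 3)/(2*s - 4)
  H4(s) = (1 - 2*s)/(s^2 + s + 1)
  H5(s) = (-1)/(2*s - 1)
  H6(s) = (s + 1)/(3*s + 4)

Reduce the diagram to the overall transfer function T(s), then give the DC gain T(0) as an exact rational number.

The answer is 12/17.

Reasoning:
1. series reduction of H1, H2 gives (12*s - 12)/(2*s + 1)
2. add H3, H4 (parallel) gives (4*s^3 + 3*s^2 + 17*s - 1)/(2*s^3 - 2*s^2 - 2*s - 4)
3. reduce the feedback loop with forward (H1*H2) and return (H3+H4) gives (12*s^4 - 24*s^3 - 12*s + 24)/(26*s^4 - 7*s^3 + 81*s^2 - 113*s + 4)
4. sum the parallel branches H5, H6 gives (2*s^2 - 2*s - 5)/(6*s^2 + 5*s - 4)
5. feedback reduction of [(H1*H2)/(1+(H1*H2)*(H3+H4))], (H5+H6) gives (72*s^6 - 84*s^5 - 168*s^4 + 24*s^3 + 84*s^2 + 168*s - 96)/(180*s^6 + 16*s^5 + 335*s^4 - 149*s^3 - 793*s^2 + 484*s - 136)
DC gain: substitute s = 0 into T(s) from step 5: T(0) = -96/(-136) = 12/17.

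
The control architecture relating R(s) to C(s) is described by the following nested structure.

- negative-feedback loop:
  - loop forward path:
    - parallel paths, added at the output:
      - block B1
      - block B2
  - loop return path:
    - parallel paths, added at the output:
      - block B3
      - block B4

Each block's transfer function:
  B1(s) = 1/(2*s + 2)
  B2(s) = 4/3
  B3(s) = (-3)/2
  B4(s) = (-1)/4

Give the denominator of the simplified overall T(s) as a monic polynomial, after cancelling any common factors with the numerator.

Reducing step by step:

Step 1. combine B1, B2 in parallel gives (8*s + 11)/(6*s + 6)
Step 2. combine B3, B4 in parallel gives (-7)/4
Step 3. close the feedback loop around (B1+B2), (B3+B4) gives (-32*s - 44)/(32*s + 53)
No further cancellation is possible in the step-3 result, so that is T(s). Its denominator becomes monic after dividing by the leading coefficient 32.

Answer: s + 53/32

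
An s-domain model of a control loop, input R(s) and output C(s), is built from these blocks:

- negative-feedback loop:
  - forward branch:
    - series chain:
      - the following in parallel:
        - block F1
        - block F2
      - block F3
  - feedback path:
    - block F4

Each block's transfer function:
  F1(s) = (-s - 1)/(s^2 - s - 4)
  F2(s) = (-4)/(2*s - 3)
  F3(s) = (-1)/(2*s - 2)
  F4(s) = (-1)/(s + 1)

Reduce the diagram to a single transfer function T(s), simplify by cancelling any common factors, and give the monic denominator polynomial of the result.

Reducing step by step:

(1) sum the parallel branches F1, F2: (-6*s^2 + 5*s + 19)/(2*s^3 - 5*s^2 - 5*s + 12)
(2) multiply (F1+F2), F3 (series): (6*s^2 - 5*s - 19)/(4*s^4 - 14*s^3 + 34*s - 24)
(3) apply the feedback formula to ((F1+F2)*F3), F4: (6*s^3 + s^2 - 24*s - 19)/(4*s^5 - 10*s^4 - 14*s^3 + 28*s^2 + 15*s - 5)
The result of step 3 is T(s) in lowest terms. Its denominator has leading coefficient 4; dividing the denominator through by 4 makes it monic.

Answer: s^5 - 5*s^4/2 - 7*s^3/2 + 7*s^2 + 15*s/4 - 5/4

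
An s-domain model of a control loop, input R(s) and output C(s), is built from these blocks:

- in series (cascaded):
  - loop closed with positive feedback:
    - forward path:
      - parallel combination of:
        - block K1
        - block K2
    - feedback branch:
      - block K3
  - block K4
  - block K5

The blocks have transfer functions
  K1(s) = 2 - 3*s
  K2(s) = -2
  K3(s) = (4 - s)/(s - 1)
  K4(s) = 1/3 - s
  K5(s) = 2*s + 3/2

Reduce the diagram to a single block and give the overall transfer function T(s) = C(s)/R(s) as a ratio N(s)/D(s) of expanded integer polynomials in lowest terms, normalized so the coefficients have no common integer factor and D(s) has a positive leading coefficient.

Reducing step by step:

Step 1 - combine K1, K2 in parallel = -3*s
Step 2 - close the feedback loop around (K1+K2), K3 = (3*s^2 - 3*s)/(3*s^2 - 13*s + 1)
Step 3 - cascade [(K1+K2)/(1-(K1+K2)*K3)], K4, K5 - this is the overall T(s), already in the required normalized form

Answer: (-12*s^4 + 7*s^3 + 8*s^2 - 3*s)/(6*s^2 - 26*s + 2)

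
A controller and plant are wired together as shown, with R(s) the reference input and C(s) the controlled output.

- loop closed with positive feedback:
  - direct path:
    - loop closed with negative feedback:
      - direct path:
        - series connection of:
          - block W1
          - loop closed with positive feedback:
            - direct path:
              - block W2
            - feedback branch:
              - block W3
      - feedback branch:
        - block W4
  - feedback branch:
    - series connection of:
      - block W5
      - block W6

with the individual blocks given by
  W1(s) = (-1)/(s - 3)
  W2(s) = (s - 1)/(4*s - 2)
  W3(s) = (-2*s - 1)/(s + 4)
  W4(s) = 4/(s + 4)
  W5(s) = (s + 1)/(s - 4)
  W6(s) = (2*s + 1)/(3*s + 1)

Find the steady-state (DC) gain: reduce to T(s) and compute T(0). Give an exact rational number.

Answer: 1/8

Working:
1. reduce the feedback loop with forward W2 and return W3 = (s^2 + 3*s - 4)/(6*s^2 + 13*s - 9)
2. reduce the series chain W1, [W2/(1-W2*W3)] = (-s^2 - 3*s + 4)/(6*s^3 - 5*s^2 - 48*s + 27)
3. collapse the loop ((W1*[W2/(1-W2*W3)]) forward, W4 return) = (-s^2 - 3*s + 4)/(6*s^3 - 5*s^2 - 52*s + 31)
4. cascade W5, W6 = (2*s^2 + 3*s + 1)/(3*s^2 - 11*s - 4)
5. apply the feedback formula to [(W1*[W2/(1-W2*W3)])/(1+(W1*[W2/(1-W2*W3)])*W4)], (W5*W6) = (-3*s^4 + 2*s^3 + 49*s^2 - 32*s - 16)/(18*s^5 - 79*s^4 - 116*s^3 + 687*s^2 - 142*s - 128)
Evaluating the step-5 result (the overall T(s)) at s = 0 gives T(0) = -16/(-128) = 1/8.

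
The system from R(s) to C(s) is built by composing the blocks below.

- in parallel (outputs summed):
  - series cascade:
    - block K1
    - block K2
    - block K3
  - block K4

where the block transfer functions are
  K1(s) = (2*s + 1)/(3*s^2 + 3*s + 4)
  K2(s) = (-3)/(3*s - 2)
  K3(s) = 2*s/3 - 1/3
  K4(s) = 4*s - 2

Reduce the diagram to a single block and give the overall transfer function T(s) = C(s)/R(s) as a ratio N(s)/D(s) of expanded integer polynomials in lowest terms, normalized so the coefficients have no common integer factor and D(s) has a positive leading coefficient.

First reduce the diagram to T(s).

Step 1 - combine K1, K2, K3 in series: (1 - 4*s^2)/(9*s^3 + 3*s^2 + 6*s - 8)
Step 2 - parallel reduction of (K1*K2*K3), K4, which is the overall transfer function T(s) = C(s)/R(s) in lowest terms

Answer: (36*s^4 - 6*s^3 + 14*s^2 - 44*s + 17)/(9*s^3 + 3*s^2 + 6*s - 8)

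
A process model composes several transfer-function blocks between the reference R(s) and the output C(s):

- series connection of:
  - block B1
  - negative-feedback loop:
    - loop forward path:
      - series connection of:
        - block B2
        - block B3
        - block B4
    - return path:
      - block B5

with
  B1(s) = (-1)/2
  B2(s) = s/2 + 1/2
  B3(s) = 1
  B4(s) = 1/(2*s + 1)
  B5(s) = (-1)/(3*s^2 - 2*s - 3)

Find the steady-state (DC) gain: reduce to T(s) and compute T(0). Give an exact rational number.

First reduce the diagram to T(s).

Step 1. cascade B2, B3, B4 gives (s + 1)/(4*s + 2)
Step 2. collapse the loop ((B2*B3*B4) forward, B5 return) gives (3*s^3 + s^2 - 5*s - 3)/(12*s^3 - 2*s^2 - 17*s - 7)
Step 3. reduce the series chain B1, [(B2*B3*B4)/(1+(B2*B3*B4)*B5)] gives (-3*s^3 - s^2 + 5*s + 3)/(24*s^3 - 4*s^2 - 34*s - 14)
Evaluating the step-3 result (the overall T(s)) at s = 0 gives T(0) = 3/(-14) = -3/14.

Answer: -3/14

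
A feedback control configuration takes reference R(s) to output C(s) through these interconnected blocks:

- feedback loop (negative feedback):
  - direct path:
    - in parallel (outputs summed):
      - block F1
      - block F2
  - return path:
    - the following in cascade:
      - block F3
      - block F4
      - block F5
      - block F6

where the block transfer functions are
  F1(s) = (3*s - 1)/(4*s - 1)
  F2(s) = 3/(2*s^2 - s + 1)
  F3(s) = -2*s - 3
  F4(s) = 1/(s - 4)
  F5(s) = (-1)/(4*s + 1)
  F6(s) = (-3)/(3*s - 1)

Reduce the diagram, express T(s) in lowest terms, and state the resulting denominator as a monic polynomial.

Reducing step by step:

1. parallel reduction of F1, F2, giving (6*s^3 - 5*s^2 + 16*s - 4)/(8*s^3 - 6*s^2 + 5*s - 1)
2. multiply F3, F4, F5, F6 (series), giving (-6*s - 9)/(12*s^3 - 49*s^2 + 3*s + 4)
3. apply the feedback formula to (F1+F2), (F3*F4*F5*F6), giving (72*s^6 - 354*s^5 + 455*s^4 - 823*s^3 + 224*s^2 + 52*s - 16)/(96*s^6 - 464*s^5 + 342*s^4 - 267*s^3 - 11*s^2 - 103*s + 32)
No further cancellation is possible in the step-3 result, so that is T(s). Its denominator becomes monic after dividing by the leading coefficient 96.

Answer: s^6 - 29*s^5/6 + 57*s^4/16 - 89*s^3/32 - 11*s^2/96 - 103*s/96 + 1/3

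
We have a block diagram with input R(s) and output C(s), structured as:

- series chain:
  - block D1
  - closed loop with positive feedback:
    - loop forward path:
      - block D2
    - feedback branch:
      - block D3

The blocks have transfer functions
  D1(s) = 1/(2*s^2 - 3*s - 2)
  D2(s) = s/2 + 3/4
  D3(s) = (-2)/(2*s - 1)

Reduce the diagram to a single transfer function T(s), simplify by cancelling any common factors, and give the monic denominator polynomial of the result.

Step 1 - close the feedback loop around D2, D3: (4*s^2 + 4*s - 3)/(12*s + 2)
Step 2 - reduce the series chain D1, [D2/(1-D2*D3)]: (4*s^2 + 4*s - 3)/(24*s^3 - 32*s^2 - 30*s - 4)
No further cancellation is possible in the step-2 result, so that is T(s). Its denominator becomes monic after dividing by the leading coefficient 24.

Final answer: s^3 - 4*s^2/3 - 5*s/4 - 1/6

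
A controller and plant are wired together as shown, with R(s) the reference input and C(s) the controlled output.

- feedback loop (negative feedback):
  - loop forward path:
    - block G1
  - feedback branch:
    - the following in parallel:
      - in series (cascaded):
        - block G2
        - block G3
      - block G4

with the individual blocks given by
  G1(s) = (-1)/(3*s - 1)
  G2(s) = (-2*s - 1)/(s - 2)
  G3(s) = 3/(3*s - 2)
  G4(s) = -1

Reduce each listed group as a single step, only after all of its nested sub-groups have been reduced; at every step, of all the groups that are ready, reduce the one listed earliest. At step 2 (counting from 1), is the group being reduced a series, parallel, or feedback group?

Reducing step by step:

Step 1. cascade G2, G3
Step 2. reduce the parallel group (G2*G3), G4
Step 3. collapse the loop (G1 forward, ((G2*G3)+G4) return)
The group at step 2 is a parallel group.

Answer: parallel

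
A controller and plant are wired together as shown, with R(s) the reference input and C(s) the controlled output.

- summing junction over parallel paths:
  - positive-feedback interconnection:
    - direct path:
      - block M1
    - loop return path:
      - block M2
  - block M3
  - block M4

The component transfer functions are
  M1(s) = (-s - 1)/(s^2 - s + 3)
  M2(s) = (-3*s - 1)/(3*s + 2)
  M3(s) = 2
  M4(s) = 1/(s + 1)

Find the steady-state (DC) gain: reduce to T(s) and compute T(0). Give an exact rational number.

(1) apply the feedback formula to M1, M2 -> (-3*s^2 - 5*s - 2)/(3*s^3 - 4*s^2 + 3*s + 5)
(2) combine [M1/(1-M1*M2)], M3, M4 in parallel -> (6*s^4 - 2*s^3 - 14*s^2 + 12*s + 13)/(3*s^4 - s^3 - s^2 + 8*s + 5)
Step 2 gives the overall T(s). Then T(0) = 13/5.

Final answer: 13/5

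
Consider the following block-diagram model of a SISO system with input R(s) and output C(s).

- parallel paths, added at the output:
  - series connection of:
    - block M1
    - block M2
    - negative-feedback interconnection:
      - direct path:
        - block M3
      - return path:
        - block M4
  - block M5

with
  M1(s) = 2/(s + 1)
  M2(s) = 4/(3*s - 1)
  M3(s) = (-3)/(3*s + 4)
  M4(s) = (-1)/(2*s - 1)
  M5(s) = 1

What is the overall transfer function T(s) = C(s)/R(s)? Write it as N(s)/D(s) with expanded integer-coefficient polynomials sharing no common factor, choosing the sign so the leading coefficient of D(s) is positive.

The answer is (18*s^4 + 27*s^3 + s^2 - 55*s + 25)/(18*s^4 + 27*s^3 + s^2 - 7*s + 1).

Reasoning:
[1] apply the feedback formula to M3, M4 = (3 - 6*s)/(6*s^2 + 5*s - 1)
[2] multiply M1, M2, [M3/(1+M3*M4)] (series) = (24 - 48*s)/(18*s^4 + 27*s^3 + s^2 - 7*s + 1)
[3] parallel reduction of (M1*M2*[M3/(1+M3*M4)]), M5; the result is T(s) itself (integer coefficients, no common factor, positive leading denominator coefficient)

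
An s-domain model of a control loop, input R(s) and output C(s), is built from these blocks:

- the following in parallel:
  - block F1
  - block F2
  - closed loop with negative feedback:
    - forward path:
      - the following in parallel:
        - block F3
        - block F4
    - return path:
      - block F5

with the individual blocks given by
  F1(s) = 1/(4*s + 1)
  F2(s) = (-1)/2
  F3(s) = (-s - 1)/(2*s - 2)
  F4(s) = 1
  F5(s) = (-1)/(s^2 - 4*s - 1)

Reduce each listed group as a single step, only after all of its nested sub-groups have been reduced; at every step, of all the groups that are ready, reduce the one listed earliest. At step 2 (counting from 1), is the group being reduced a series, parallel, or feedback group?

Answer: feedback

Working:
Step 1: reduce the parallel group F3, F4
Step 2: collapse the loop ((F3+F4) forward, F5 return)
Step 3: combine F1, F2, [(F3+F4)/(1+(F3+F4)*F5)] in parallel
So the answer for step 2 is feedback.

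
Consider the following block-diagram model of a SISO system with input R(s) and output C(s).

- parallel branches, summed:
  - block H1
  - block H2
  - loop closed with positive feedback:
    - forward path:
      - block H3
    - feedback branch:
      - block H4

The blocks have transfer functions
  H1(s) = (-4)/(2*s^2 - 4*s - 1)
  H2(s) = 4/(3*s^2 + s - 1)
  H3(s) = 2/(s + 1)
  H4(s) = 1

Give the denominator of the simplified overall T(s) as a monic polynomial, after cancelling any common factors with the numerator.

[1] reduce the feedback loop with forward H3 and return H4; result 2/(s - 1)
[2] add H1, H2, [H3/(1-H3*H4)] (parallel); result (12*s^4 - 24*s^3 - 34*s^2 + 26*s + 2)/(6*s^5 - 16*s^4 + s^3 + 12*s^2 - 2*s - 1)
T(s) is the step-2 result (common factors already cancelled). Leading coefficient of the denominator: 6. Divide through by 6 for the monic polynomial.

Therefore the answer is s^5 - 8*s^4/3 + s^3/6 + 2*s^2 - s/3 - 1/6.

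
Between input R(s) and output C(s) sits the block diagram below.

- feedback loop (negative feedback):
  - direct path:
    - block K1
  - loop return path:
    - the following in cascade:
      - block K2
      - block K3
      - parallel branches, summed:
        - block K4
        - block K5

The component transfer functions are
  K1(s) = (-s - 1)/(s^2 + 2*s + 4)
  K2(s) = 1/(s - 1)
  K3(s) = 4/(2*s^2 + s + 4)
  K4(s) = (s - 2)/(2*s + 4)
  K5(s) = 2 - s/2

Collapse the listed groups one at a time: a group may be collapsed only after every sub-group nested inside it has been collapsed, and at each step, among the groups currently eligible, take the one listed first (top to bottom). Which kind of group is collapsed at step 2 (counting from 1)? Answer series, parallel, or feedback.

Step 1. add K4, K5 (parallel)
Step 2. multiply K2, K3, (K4+K5) (series)
Step 3. reduce the feedback loop with forward K1 and return (K2*K3*(K4+K5))
Step 2: series.

Hence the answer: series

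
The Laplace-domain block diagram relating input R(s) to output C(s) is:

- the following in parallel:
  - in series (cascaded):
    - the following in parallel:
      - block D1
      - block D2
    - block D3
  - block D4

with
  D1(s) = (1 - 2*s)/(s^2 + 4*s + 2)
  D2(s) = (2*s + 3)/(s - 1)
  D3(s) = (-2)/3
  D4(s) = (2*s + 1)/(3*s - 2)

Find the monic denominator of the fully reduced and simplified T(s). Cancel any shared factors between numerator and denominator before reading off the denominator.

Reducing step by step:

(1) parallel reduction of D1, D2 -> (2*s^3 + 9*s^2 + 19*s + 5)/(s^3 + 3*s^2 - 2*s - 2)
(2) reduce the series chain (D1+D2), D3 -> (-4*s^3 - 18*s^2 - 38*s - 10)/(3*s^3 + 9*s^2 - 6*s - 6)
(3) reduce the parallel group ((D1+D2)*D3), D4 -> (-6*s^4 - 25*s^3 - 81*s^2 + 28*s + 14)/(9*s^4 + 21*s^3 - 36*s^2 - 6*s + 12)
T(s) is the step-3 result (common factors already cancelled). Leading coefficient of the denominator: 9. Divide through by 9 for the monic polynomial.

Answer: s^4 + 7*s^3/3 - 4*s^2 - 2*s/3 + 4/3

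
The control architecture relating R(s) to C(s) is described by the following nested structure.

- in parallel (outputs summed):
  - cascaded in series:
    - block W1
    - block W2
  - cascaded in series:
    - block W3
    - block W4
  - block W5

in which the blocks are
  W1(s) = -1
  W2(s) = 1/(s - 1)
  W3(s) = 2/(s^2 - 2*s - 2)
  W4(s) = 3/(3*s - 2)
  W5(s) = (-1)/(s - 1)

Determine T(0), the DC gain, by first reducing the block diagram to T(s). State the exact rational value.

Answer: 7/2

Working:
1. series reduction of W1, W2 -> (-1)/(s - 1)
2. combine W3, W4 in series -> 6/(3*s^3 - 8*s^2 - 2*s + 4)
3. reduce the parallel group (W1*W2), (W3*W4), W5 -> (-6*s^3 + 16*s^2 + 10*s - 14)/(3*s^4 - 11*s^3 + 6*s^2 + 6*s - 4)
The step-3 result is T(s). Setting s = 0: T(0) = -14/(-4) = 7/2.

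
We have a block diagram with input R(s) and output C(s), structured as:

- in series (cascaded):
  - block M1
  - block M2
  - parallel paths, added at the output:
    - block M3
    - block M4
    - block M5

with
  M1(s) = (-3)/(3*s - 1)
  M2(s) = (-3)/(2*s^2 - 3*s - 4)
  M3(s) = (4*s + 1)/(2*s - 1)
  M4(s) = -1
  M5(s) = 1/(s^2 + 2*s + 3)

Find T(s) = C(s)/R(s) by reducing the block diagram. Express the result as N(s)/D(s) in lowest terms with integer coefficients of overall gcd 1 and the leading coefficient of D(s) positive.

First reduce the diagram to T(s).

Step 1: add M3, M4, M5 (parallel) -> (2*s^3 + 6*s^2 + 12*s + 5)/(2*s^3 + 3*s^2 + 4*s - 3)
Step 2: cascade M1, M2, (M3+M4+M5) - this is the overall T(s), already in the required normalized form

Answer: (18*s^3 + 54*s^2 + 108*s + 45)/(12*s^6 - 4*s^5 - 27*s^4 - 81*s^3 + 9*s^2 + 43*s - 12)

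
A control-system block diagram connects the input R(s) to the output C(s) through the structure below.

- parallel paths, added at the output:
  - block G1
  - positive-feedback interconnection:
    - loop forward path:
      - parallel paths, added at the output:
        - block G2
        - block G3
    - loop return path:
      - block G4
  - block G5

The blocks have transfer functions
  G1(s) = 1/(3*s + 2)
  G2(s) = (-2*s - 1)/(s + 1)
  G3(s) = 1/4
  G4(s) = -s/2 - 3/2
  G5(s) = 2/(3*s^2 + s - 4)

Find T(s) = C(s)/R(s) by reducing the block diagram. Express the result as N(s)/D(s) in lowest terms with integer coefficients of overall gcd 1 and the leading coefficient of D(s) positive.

The answer is (147*s^4 + 277*s^3 + 29*s^2 - 165*s - 48)/(63*s^5 + 207*s^4 + 83*s^3 - 207*s^2 - 138*s - 8).

Reasoning:
1. combine G2, G3 in parallel gives (-7*s - 3)/(4*s + 4)
2. close the feedback loop around (G2+G3), G4 gives (14*s + 6)/(7*s^2 + 16*s + 1)
3. add G1, [(G2+G3)/(1-(G2+G3)*G4)], G5 (parallel): this yields T(s), and no further normalization is needed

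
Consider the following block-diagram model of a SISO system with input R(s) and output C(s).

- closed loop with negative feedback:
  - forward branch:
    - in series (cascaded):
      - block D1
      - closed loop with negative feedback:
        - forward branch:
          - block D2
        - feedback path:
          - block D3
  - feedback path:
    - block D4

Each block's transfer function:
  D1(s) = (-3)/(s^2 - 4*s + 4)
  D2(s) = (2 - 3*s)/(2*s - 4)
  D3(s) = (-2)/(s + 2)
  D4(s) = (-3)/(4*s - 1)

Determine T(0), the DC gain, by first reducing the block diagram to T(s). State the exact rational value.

Reducing step by step:

Step 1: close the feedback loop around D2, D3: (-3*s^2 - 4*s + 4)/(2*s^2 + 6*s - 12)
Step 2: series reduction of D1, [D2/(1+D2*D3)]: (9*s^2 + 12*s - 12)/(2*s^4 - 2*s^3 - 28*s^2 + 72*s - 48)
Step 3: reduce the feedback loop with forward (D1*[D2/(1+D2*D3)]) and return D4: (36*s^3 + 39*s^2 - 60*s + 12)/(8*s^5 - 10*s^4 - 110*s^3 + 289*s^2 - 300*s + 84)
DC gain: substitute s = 0 into T(s) from step 3: T(0) = 12/84 = 1/7.

Answer: 1/7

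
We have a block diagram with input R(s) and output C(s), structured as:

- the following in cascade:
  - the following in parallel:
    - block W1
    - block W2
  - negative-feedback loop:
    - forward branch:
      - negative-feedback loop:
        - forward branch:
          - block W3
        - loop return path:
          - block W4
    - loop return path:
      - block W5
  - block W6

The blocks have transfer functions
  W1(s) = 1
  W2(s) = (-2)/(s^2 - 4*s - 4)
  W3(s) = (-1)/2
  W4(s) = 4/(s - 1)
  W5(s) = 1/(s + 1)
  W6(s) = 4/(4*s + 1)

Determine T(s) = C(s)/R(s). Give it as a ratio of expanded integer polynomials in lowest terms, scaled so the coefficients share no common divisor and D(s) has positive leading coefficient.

Reducing step by step:

[1] combine W1, W2 in parallel; result (s^2 - 4*s - 6)/(s^2 - 4*s - 4)
[2] close the feedback loop around W3, W4; result (1 - s)/(2*s - 6)
[3] feedback reduction of [W3/(1+W3*W4)], W5; result (1 - s^2)/(2*s^2 - 5*s - 5)
[4] multiply (W1+W2), [[W3/(1+W3*W4)]/(1+[W3/(1+W3*W4)]*W5)], W6 (series); the result is T(s) itself (integer coefficients, no common factor, positive leading denominator coefficient)

Answer: (-4*s^4 + 16*s^3 + 28*s^2 - 16*s - 24)/(8*s^5 - 50*s^4 + 15*s^3 + 167*s^2 + 120*s + 20)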